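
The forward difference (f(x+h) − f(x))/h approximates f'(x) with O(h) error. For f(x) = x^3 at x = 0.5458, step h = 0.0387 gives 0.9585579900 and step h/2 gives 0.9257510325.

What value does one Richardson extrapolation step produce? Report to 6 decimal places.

0.892944

r = 1: numerator weight 2, denominator 1.
2 × 0.9257510325 = 1.8515020650; 1.8515020650 − 0.9585579900 = 0.8929440750
Divide by 2^1 − 1 = 1.
Extrapolated: 0.8929440750 / 1 = 0.8929440750
Gap between inputs: 3.281e-02; correction applied: −0.0328069575.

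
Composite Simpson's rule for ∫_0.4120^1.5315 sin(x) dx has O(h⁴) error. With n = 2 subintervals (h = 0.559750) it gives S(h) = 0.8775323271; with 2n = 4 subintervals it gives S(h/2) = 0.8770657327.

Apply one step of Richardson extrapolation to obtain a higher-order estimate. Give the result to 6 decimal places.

0.877035

Error is O(h^4); halving h shrinks it by 2^4 = 16.
Difference of the inputs: 0.8770657327 − 0.8775323271 = -0.0004665944
Correction (A(h/2) − A(h))/(16 − 1) = (-0.0004665944)/15 = -0.0000311063
R = A(h/2) + (A(h/2) − A(h))/15 = 0.8770657327 − 0.0000311063 = 0.8770346264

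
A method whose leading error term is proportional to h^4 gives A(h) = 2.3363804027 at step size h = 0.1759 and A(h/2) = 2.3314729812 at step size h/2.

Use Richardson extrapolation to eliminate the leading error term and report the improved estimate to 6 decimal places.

2.331146

With r = 4 the leading error scales as h^4, so the weight is 2^4 = 16.
16×2.3314729812 = 37.3035676992; 37.3035676992 − 2.3363804027 = 34.9671872965
Denominator 16 − 1 = 15.
Result: 2.3311458198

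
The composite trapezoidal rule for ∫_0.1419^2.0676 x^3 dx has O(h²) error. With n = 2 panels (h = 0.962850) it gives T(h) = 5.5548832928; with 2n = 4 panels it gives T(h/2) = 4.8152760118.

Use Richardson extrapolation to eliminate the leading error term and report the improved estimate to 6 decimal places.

Leading term ∝ h^2; use weight 4 = 2^2.
Difference of the inputs: 4.8152760118 − 5.5548832928 = -0.7396072810
Correction (A(h/2) − A(h))/(4 − 1) = (-0.7396072810)/3 = -0.2465357603
R = 4.8152760118 − 0.2465357603 = 4.5687402515

4.568740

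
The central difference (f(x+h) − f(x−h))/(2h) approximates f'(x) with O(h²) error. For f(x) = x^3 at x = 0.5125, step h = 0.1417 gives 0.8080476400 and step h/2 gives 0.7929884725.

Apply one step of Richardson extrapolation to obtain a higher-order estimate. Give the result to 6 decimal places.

0.787969

Method order is 2; weight 2^2 = 4.
Difference of the inputs: 0.7929884725 − 0.8080476400 = -0.0150591675
Divide by 2^2 − 1 = 3: (-0.0150591675)/3 = -0.0050197225
R = A(h/2) + (A(h/2) − A(h))/3 = 0.7929884725 − 0.0050197225 = 0.7879687500
Correction |R − A(h/2)| = 5.020e-03; gap |A(h/2) − A(h)| = 1.506e-02.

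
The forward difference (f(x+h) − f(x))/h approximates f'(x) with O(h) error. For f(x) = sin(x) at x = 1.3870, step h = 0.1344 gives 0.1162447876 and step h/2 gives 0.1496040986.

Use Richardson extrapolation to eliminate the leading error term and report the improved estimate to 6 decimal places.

0.182963

With r = 1 the leading error scales as h^1, so the weight is 2^1 = 2.
2×0.1496040986 = 0.2992081972; subtract 0.1162447876 → 0.1829634096
R = 0.1829634096/1 = 0.1829634096
Correction |R − A(h/2)| = 3.336e-02; gap |A(h/2) − A(h)| = 3.336e-02.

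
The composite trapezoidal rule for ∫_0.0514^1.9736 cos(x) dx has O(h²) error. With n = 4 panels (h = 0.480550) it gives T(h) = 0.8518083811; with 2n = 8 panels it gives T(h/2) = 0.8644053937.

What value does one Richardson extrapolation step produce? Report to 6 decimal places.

The method has order 2: 2^2 = 4.
4 × 0.8644053937 = 3.4576215748; 3.4576215748 − 0.8518083811 = 2.6058131937
Extrapolated: 2.6058131937 / 3 = 0.8686043979
Correction |R − A(h/2)| = 4.199e-03; gap |A(h/2) − A(h)| = 1.260e-02.

0.868604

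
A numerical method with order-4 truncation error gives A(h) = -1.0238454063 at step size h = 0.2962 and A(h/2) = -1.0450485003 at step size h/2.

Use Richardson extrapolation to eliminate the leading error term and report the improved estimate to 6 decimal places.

-1.046462

The method has order 4: 2^4 = 16.
A(h/2) − A(h) = -1.0450485003 − (-1.0238454063) = -0.0212030940
Correction (A(h/2) − A(h))/(16 − 1) = (-0.0212030940)/15 = -0.0014135396
R = A(h/2) + (A(h/2) − A(h))/15 = -1.0450485003 − 0.0014135396 = -1.0464620399
Gap between inputs: 2.120e-02; correction applied: −0.0014135396.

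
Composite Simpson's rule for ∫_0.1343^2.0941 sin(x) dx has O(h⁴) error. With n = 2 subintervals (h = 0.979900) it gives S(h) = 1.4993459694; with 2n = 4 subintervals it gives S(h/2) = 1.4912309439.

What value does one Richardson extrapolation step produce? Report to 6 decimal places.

1.490690

Error is O(h^4); halving h shrinks it by 2^4 = 16.
16*1.4912309439 = 23.8596951024; subtract 1.4993459694 → 22.3603491330
Divide by 2^4 − 1 = 15.
Result: 1.4906899422
Gap between inputs: 8.115e-03; correction applied: −0.0005410017.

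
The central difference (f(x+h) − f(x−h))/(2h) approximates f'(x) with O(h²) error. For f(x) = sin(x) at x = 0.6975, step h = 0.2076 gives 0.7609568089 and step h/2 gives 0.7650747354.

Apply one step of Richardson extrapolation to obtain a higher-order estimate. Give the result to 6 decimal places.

0.766447

r = 2, so 2^r = 4.
4*0.7650747354 = 3.0602989416; 3.0602989416 − 0.7609568089 = 2.2993421327
Denominator 4 − 1 = 3.
Result: 0.7664473776
Gap between inputs: 4.118e-03; correction applied: +0.0013726422.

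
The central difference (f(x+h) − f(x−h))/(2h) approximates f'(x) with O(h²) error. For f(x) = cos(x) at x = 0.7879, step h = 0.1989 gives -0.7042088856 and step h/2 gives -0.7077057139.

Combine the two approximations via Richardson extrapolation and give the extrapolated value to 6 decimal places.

-0.708871

r = 2: numerator weight 4, denominator 3.
4·(-0.7077057139) = -2.8308228556; subtract (-0.7042088856) → -2.1266139700
(-2.1266139700) ÷ 3 = -0.7088713233
Shift from A(h/2): −0.0011656094.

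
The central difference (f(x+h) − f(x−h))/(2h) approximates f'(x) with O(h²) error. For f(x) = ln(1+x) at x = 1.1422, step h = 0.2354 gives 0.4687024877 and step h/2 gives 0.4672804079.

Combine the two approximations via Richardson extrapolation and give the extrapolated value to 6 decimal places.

0.466806

Method order is 2; weight 2^2 = 4.
2^2 × A(h/2) = 1.8691216316; minus A(h) gives 1.4004191439.
R = 1.4004191439/3 = 0.4668063813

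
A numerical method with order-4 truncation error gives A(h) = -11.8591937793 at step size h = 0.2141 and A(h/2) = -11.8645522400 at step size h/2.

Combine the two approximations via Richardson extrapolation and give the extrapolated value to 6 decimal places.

-11.864909

The method has order 4: 2^4 = 16.
Top: 16(-11.8645522400) − (-11.8591937793) = -177.9736420607
Divide by 2^4 − 1 = 15.
(16*(-11.8645522400) − (-11.8591937793))/(16 − 1) = -11.8649094707
Correction |R − A(h/2)| = 3.572e-04; gap |A(h/2) − A(h)| = 5.358e-03.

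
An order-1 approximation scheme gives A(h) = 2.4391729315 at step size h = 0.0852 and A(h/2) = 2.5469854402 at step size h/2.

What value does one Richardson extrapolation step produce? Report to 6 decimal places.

r = 1, so 2^r = 2.
2·2.5469854402 − 2.4391729315 = 2.6547979489
(2·2.5469854402 − 2.4391729315)/(2 − 1) = 2.6547979489
Shift from A(h/2): +0.1078125087.

2.654798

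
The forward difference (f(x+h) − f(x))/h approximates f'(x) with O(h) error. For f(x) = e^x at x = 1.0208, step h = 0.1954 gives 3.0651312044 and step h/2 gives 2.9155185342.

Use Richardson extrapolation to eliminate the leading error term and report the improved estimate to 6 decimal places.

Leading term ∝ h^1; use weight 2 = 2^1.
2^1 × A(h/2) = 5.8310370684; minus A(h) gives 2.7659058640.
R = 2.7659058640/1 = 2.7659058640
Gap between inputs: 1.496e-01; correction applied: −0.1496126702.

2.765906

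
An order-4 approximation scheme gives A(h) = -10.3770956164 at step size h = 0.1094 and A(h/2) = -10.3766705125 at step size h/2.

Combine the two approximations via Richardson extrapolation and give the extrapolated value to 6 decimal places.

r = 4: numerator weight 16, denominator 15.
A(h/2) − A(h) = -10.3766705125 − (-10.3770956164) = 0.0004251039
Correction (A(h/2) − A(h))/(16 − 1) = 0.0004251039/15 = 0.0000283403
R = -10.3766705125 + 0.0000283403 = -10.3766421722

-10.376642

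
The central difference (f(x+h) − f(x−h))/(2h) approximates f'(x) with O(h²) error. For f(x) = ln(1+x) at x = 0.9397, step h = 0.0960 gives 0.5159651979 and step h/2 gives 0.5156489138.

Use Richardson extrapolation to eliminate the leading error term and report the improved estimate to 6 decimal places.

Leading term ∝ h^2; use weight 4 = 2^2.
4*0.5156489138 = 2.0625956552; 2.0625956552 − 0.5159651979 = 1.5466304573
(4*0.5156489138 − 0.5159651979)/(4 − 1) = 0.5155434858

0.515543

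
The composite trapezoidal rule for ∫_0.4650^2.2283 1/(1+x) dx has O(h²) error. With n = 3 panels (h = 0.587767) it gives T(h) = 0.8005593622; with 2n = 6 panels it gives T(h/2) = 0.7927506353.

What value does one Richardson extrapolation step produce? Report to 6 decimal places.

With r = 2 the leading error scales as h^2, so the weight is 2^2 = 4.
Weighted: 3.1710025412 − 0.8005593622 = 2.3704431790
(4*0.7927506353 − 0.8005593622)/(4 − 1) = 0.7901477263
Correction |R − A(h/2)| = 2.603e-03; gap |A(h/2) − A(h)| = 7.809e-03.

0.790148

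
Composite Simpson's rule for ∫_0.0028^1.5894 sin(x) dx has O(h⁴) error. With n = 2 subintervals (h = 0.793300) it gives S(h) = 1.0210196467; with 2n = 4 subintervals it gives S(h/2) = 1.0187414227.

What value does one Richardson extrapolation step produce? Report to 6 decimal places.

The method has order 4: 2^4 = 16.
16 × 1.0187414227 = 16.2998627632; subtract 1.0210196467 → 15.2788431165
Extrapolated: 15.2788431165 / 15 = 1.0185895411
Shift from A(h/2): −0.0001518816.

1.018590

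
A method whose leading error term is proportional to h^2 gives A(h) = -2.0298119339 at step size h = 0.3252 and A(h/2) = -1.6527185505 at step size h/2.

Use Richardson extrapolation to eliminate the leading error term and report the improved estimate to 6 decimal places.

Leading term ∝ h^2; use weight 4 = 2^2.
2^2×A(h/2) = -6.6108742020; minus A(h) gives -4.5810622681.
(4×(-1.6527185505) − (-2.0298119339))/(4 − 1) = -1.5270207560

-1.527021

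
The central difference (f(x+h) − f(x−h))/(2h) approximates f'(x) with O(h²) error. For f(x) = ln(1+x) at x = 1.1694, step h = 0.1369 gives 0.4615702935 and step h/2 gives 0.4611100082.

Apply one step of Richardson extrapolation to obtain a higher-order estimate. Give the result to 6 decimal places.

0.460957

r = 2, so 2^r = 4.
2^2*A(h/2) = 1.8444400328; minus A(h) gives 1.3828697393.
1.3828697393 ÷ 3 = 0.4609565798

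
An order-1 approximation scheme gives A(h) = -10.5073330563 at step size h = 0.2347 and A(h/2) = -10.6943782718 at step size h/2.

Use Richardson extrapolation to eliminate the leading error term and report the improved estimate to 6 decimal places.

With r = 1 the leading error scales as h^1, so the weight is 2^1 = 2.
2×(-10.6943782718) = -21.3887565436; subtract (-10.5073330563) → -10.8814234873
Denominator 2 − 1 = 1.
Extrapolated: (-10.8814234873) / 1 = -10.8814234873
Gap between inputs: 1.870e-01; correction applied: −0.1870452155.

-10.881423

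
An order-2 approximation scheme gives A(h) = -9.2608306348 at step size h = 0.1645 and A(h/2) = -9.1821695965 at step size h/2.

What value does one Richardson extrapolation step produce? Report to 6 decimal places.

Order 2 gives 2^r = 4 and 2^r − 1 = 3.
Weighted: (-36.7286783860) − (-9.2608306348) = -27.4678477512
Divide by 2^2 − 1 = 3.
(-27.4678477512) ÷ 3 = -9.1559492504
Gap between inputs: 7.866e-02; correction applied: +0.0262203461.

-9.155949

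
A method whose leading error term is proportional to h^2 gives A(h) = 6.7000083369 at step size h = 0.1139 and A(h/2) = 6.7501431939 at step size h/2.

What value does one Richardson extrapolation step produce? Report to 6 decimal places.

r = 2, so 2^r = 4.
Numerator 4*A(h/2) − A(h) = 4*6.7501431939 − 6.7000083369 = 20.3005644387
Denominator 4 − 1 = 3.
Result: 6.7668548129

6.766855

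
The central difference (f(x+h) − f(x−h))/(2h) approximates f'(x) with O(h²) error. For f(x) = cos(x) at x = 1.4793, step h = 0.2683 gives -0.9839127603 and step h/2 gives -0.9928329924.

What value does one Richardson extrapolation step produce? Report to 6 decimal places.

-0.995806

With r = 2 the leading error scales as h^2, so the weight is 2^2 = 4.
4*(-0.9928329924) − (-0.9839127603) = -2.9874192093
Denominator 4 − 1 = 3.
Extrapolated: (-2.9874192093) / 3 = -0.9958064031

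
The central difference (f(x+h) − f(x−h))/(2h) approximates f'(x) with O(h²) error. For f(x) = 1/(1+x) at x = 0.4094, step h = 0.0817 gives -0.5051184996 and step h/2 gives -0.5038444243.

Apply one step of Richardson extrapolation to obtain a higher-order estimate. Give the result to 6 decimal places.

-0.503420

The method has order 2: 2^2 = 4.
2^2*A(h/2) = -2.0153776972; minus A(h) gives -1.5102591976.
(-1.5102591976) ÷ 3 = -0.5034197325
Correction |R − A(h/2)| = 4.247e-04; gap |A(h/2) − A(h)| = 1.274e-03.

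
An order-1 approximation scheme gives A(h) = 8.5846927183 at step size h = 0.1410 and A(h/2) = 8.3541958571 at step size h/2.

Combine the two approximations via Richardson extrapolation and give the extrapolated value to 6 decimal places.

r = 1, so 2^r = 2.
Weighted: 16.7083917142 − 8.5846927183 = 8.1236989959
Divide by 2^1 − 1 = 1.
(2 × 8.3541958571 − 8.5846927183)/(2 − 1) = 8.1236989959
Gap between inputs: 2.305e-01; correction applied: −0.2304968612.

8.123699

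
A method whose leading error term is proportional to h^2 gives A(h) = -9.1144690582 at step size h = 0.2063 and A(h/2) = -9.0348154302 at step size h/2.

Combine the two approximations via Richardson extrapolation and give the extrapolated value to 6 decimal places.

-9.008264

The method has order 2: 2^2 = 4.
4*(-9.0348154302) = -36.1392617208; (-36.1392617208) − (-9.1144690582) = -27.0247926626
R = (-27.0247926626)/3 = -9.0082642209
Gap between inputs: 7.965e-02; correction applied: +0.0265512093.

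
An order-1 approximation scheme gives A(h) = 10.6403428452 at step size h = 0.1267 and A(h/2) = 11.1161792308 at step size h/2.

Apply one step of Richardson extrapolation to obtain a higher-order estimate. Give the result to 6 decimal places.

r = 1: numerator weight 2, denominator 1.
2 × 11.1161792308 − 10.6403428452 = 11.5920156164
(2 × 11.1161792308 − 10.6403428452)/(2 − 1) = 11.5920156164
Gap between inputs: 4.758e-01; correction applied: +0.4758363856.

11.592016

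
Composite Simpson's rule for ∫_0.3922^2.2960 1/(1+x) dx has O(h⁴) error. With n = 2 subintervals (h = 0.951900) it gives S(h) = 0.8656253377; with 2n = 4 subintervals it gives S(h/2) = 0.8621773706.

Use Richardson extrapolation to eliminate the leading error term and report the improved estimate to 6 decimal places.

Error is O(h^4); halving h shrinks it by 2^4 = 16.
16×0.8621773706 − 0.8656253377 = 12.9292125919
Divide by 2^4 − 1 = 15.
(16×0.8621773706 − 0.8656253377)/(16 − 1) = 0.8619475061

0.861948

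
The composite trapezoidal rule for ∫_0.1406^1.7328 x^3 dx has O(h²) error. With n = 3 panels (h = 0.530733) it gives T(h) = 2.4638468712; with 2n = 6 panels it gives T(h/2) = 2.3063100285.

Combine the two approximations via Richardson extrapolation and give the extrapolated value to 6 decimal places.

2.253798

Order 2 gives 2^r = 4 and 2^r − 1 = 3.
4*2.3063100285 = 9.2252401140; subtract 2.4638468712 → 6.7613932428
Extrapolated: 6.7613932428 / 3 = 2.2537977476
Gap between inputs: 1.575e-01; correction applied: −0.0525122809.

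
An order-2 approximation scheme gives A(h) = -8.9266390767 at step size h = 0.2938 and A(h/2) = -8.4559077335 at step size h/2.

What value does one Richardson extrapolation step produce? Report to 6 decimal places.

The method has order 2: 2^2 = 4.
4×(-8.4559077335) − (-8.9266390767) = -24.8969918573
Denominator 4 − 1 = 3.
So the Richardson estimate is -8.2989972858.

-8.298997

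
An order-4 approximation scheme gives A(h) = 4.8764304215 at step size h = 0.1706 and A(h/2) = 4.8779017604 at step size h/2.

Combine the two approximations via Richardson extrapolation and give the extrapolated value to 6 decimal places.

4.878000

r = 4: numerator weight 16, denominator 15.
16×4.8779017604 = 78.0464281664; 78.0464281664 − 4.8764304215 = 73.1699977449
Denominator 16 − 1 = 15.
(16×4.8779017604 − 4.8764304215)/(16 − 1) = 4.8779998497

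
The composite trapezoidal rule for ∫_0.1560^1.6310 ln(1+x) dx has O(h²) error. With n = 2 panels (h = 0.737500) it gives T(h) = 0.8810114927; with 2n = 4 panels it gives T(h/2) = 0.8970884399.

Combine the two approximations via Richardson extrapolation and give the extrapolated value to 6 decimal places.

Leading term ∝ h^2; use weight 4 = 2^2.
2^2*A(h/2) = 3.5883537596; minus A(h) gives 2.7073422669.
Denominator 4 − 1 = 3.
Extrapolated: 2.7073422669 / 3 = 0.9024474223
Shift from A(h/2): +0.0053589824.

0.902447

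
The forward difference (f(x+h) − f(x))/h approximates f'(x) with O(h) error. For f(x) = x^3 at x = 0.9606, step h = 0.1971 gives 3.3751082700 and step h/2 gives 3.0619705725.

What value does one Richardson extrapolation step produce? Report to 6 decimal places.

2.748833

r = 1, so 2^r = 2.
Weighted: 6.1239411450 − 3.3751082700 = 2.7488328750
2.7488328750 ÷ 1 = 2.7488328750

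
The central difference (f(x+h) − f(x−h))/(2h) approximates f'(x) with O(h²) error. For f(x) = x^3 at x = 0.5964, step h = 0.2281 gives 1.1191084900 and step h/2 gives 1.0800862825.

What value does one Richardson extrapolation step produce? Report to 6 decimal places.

Leading term ∝ h^2; use weight 4 = 2^2.
Numerator 4·A(h/2) − A(h) = 4·1.0800862825 − 1.1191084900 = 3.2012366400
Extrapolated: 3.2012366400 / 3 = 1.0670788800

1.067079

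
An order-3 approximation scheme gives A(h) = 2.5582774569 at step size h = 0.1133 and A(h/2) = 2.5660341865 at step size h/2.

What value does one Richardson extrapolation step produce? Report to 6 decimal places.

2.567142

Order 3 gives 2^r = 8 and 2^r − 1 = 7.
Top: 8(2.5660341865) − (2.5582774569) = 17.9699960351
Divide by 2^3 − 1 = 7.
Result: 2.5671422907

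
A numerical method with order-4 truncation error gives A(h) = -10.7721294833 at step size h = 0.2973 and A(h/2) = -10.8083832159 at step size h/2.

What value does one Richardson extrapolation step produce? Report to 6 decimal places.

-10.810800

r = 4, so 2^r = 16.
16·(-10.8083832159) = -172.9341314544; subtract (-10.7721294833) → -162.1620019711
Divide by 2^4 − 1 = 15.
Extrapolated: (-162.1620019711) / 15 = -10.8108001314
Shift from A(h/2): −0.0024169155.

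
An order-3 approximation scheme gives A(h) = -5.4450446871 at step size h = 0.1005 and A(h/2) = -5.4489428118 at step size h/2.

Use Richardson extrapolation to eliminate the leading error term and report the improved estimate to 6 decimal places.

The method has order 3: 2^3 = 8.
Top: 8(-5.4489428118) − (-5.4450446871) = -38.1464978073
R = (-38.1464978073)/7 = -5.4494996868
Gap between inputs: 3.898e-03; correction applied: −0.0005568750.

-5.449500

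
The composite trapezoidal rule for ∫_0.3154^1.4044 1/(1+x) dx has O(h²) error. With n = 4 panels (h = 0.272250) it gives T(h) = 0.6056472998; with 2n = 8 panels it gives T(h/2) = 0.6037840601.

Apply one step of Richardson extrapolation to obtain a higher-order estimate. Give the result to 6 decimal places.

The method has order 2: 2^2 = 4.
Top: 4(0.6037840601) − (0.6056472998) = 1.8094889406
R = 1.8094889406/3 = 0.6031629802

0.603163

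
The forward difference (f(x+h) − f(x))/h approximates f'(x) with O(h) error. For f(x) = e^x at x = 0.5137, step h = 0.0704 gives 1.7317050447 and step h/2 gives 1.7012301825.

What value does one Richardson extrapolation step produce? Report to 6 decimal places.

1.670755

Leading term ∝ h^1; use weight 2 = 2^1.
2^1*A(h/2) = 3.4024603650; minus A(h) gives 1.6707553203.
(2*1.7012301825 − 1.7317050447)/(2 − 1) = 1.6707553203
Gap between inputs: 3.047e-02; correction applied: −0.0304748622.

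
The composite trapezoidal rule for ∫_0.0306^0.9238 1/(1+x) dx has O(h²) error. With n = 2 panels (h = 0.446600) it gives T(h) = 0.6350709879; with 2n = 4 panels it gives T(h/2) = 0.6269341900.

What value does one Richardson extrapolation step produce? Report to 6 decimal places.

0.624222

With r = 2 the leading error scales as h^2, so the weight is 2^2 = 4.
Difference of the inputs: 0.6269341900 − 0.6350709879 = -0.0081367979
Divide by 2^2 − 1 = 3: (-0.0081367979)/3 = -0.0027122660
R = 0.6269341900 − 0.0027122660 = 0.6242219240
Shift from A(h/2): −0.0027122660.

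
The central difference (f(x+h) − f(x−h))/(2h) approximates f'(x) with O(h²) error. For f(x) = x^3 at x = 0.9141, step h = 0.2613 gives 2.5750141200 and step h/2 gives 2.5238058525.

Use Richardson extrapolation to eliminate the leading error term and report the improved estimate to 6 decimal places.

2.506736

The method has order 2: 2^2 = 4.
Top: 4(2.5238058525) − (2.5750141200) = 7.5202092900
Denominator 4 − 1 = 3.
R = 7.5202092900/3 = 2.5067364300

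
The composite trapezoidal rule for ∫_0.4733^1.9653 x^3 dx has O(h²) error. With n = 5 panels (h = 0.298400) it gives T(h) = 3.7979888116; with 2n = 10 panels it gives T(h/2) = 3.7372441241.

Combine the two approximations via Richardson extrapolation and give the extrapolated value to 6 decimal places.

3.716996

Order 2 gives 2^r = 4 and 2^r − 1 = 3.
A(h/2) − A(h) = 3.7372441241 − 3.7979888116 = -0.0607446875
Divide by 2^2 − 1 = 3: (-0.0607446875)/3 = -0.0202482292
R = A(h/2) + (A(h/2) − A(h))/3 = 3.7372441241 − 0.0202482292 = 3.7169958949
Correction |R − A(h/2)| = 2.025e-02; gap |A(h/2) − A(h)| = 6.074e-02.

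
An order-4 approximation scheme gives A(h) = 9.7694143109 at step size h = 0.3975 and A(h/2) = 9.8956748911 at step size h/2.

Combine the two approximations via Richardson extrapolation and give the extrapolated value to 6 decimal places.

9.904092

Method order is 4; weight 2^4 = 16.
16 × 9.8956748911 = 158.3307982576; subtract 9.7694143109 → 148.5613839467
148.5613839467 ÷ 15 = 9.9040922631
Shift from A(h/2): +0.0084173720.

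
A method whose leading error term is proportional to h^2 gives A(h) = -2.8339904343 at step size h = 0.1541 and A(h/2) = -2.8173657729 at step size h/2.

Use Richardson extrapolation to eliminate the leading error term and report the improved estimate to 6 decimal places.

-2.811824

r = 2, so 2^r = 4.
Numerator 4 × A(h/2) − A(h) = 4 × (-2.8173657729) − (-2.8339904343) = -8.4354726573
Divide by 2^2 − 1 = 3.
(-8.4354726573) ÷ 3 = -2.8118242191
Shift from A(h/2): +0.0055415538.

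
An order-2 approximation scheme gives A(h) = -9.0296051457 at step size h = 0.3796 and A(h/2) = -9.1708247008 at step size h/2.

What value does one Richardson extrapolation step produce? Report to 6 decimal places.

Leading term ∝ h^2; use weight 4 = 2^2.
Top: 4(-9.1708247008) − (-9.0296051457) = -27.6536936575
(4·(-9.1708247008) − (-9.0296051457))/(4 − 1) = -9.2178978858

-9.217898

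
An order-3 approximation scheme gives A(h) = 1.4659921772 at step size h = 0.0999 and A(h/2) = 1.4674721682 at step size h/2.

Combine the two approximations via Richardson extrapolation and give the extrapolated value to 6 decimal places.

1.467684

Leading term ∝ h^3; use weight 8 = 2^3.
8 × 1.4674721682 = 11.7397773456; subtract 1.4659921772 → 10.2737851684
10.2737851684 ÷ 7 = 1.4676835955
Shift from A(h/2): +0.0002114273.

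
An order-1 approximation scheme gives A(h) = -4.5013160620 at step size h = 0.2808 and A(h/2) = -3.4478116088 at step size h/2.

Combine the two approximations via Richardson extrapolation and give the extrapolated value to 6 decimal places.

The method has order 1: 2^1 = 2.
2·(-3.4478116088) = -6.8956232176; (-6.8956232176) − (-4.5013160620) = -2.3943071556
R = (-2.3943071556)/1 = -2.3943071556
Shift from A(h/2): +1.0535044532.

-2.394307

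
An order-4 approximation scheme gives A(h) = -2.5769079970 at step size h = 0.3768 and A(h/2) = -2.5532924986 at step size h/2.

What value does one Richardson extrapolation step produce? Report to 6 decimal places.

-2.551718

Order 4 gives 2^r = 16 and 2^r − 1 = 15.
16×(-2.5532924986) = -40.8526799776; subtract (-2.5769079970) → -38.2757719806
(16×(-2.5532924986) − (-2.5769079970))/(16 − 1) = -2.5517181320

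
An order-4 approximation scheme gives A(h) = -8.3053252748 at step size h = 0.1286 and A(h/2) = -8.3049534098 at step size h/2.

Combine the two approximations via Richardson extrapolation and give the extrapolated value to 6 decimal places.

-8.304929

Method order is 4; weight 2^4 = 16.
Weighted: (-132.8792545568) − (-8.3053252748) = -124.5739292820
(16×(-8.3049534098) − (-8.3053252748))/(16 − 1) = -8.3049286188
Shift from A(h/2): +0.0000247910.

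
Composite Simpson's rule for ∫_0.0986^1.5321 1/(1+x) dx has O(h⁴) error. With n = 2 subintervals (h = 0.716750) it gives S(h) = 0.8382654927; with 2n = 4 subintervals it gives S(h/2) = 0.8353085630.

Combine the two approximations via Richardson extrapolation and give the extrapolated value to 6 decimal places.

0.835111

Order 4 gives 2^r = 16 and 2^r − 1 = 15.
Difference of the inputs: 0.8353085630 − 0.8382654927 = -0.0029569297
Divide by 2^4 − 1 = 15: (-0.0029569297)/15 = -0.0001971286
R = 0.8353085630 − 0.0001971286 = 0.8351114344
Correction |R − A(h/2)| = 1.971e-04; gap |A(h/2) − A(h)| = 2.957e-03.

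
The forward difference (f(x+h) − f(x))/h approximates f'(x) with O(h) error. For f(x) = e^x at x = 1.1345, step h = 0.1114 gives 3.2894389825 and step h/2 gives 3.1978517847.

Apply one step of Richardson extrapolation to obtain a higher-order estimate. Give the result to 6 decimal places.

3.106265

Error is O(h^1); halving h shrinks it by 2^1 = 2.
Difference of the inputs: 3.1978517847 − 3.2894389825 = -0.0915871978
Divide by 2^1 − 1 = 1: (-0.0915871978)/1 = -0.0915871978
R = A(h/2) + (A(h/2) − A(h))/1 = 3.1978517847 − 0.0915871978 = 3.1062645869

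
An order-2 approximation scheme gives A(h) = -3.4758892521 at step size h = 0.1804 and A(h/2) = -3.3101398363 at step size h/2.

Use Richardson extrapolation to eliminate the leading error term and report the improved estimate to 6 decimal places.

With r = 2 the leading error scales as h^2, so the weight is 2^2 = 4.
4·(-3.3101398363) = -13.2405593452; subtract (-3.4758892521) → -9.7646700931
(4·(-3.3101398363) − (-3.4758892521))/(4 − 1) = -3.2548900310

-3.254890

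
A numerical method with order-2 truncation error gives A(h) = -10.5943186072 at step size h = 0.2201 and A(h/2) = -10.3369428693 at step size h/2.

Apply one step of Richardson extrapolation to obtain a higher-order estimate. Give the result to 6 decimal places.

-10.251151

Order 2 gives 2^r = 4 and 2^r − 1 = 3.
Numerator 4·A(h/2) − A(h) = 4·(-10.3369428693) − (-10.5943186072) = -30.7534528700
(4·(-10.3369428693) − (-10.5943186072))/(4 − 1) = -10.2511509567
Gap between inputs: 2.574e-01; correction applied: +0.0857919126.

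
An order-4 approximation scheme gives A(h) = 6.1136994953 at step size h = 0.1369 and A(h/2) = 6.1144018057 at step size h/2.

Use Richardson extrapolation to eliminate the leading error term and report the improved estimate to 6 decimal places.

Method order is 4; weight 2^4 = 16.
A(h/2) − A(h) = 6.1144018057 − 6.1136994953 = 0.0007023104
Correction (A(h/2) − A(h))/(16 − 1) = 0.0007023104/15 = 0.0000468207
R = A(h/2) + (A(h/2) − A(h))/15 = 6.1144018057 + 0.0000468207 = 6.1144486264
Gap between inputs: 7.023e-04; correction applied: +0.0000468207.

6.114449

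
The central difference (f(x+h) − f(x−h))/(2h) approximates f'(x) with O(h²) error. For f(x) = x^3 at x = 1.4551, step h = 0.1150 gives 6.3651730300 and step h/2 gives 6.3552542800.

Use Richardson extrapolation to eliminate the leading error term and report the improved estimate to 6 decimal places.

Method order is 2; weight 2^2 = 4.
Numerator 4*A(h/2) − A(h) = 4*6.3552542800 − 6.3651730300 = 19.0558440900
Denominator 4 − 1 = 3.
R = 19.0558440900/3 = 6.3519480300
Correction |R − A(h/2)| = 3.306e-03; gap |A(h/2) − A(h)| = 9.919e-03.

6.351948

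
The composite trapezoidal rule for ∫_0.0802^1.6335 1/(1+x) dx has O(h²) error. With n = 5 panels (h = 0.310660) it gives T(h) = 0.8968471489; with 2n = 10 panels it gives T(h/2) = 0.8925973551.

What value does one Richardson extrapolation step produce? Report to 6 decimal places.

The method has order 2: 2^2 = 4.
4·0.8925973551 − 0.8968471489 = 2.6735422715
Denominator 4 − 1 = 3.
2.6735422715 ÷ 3 = 0.8911807572

0.891181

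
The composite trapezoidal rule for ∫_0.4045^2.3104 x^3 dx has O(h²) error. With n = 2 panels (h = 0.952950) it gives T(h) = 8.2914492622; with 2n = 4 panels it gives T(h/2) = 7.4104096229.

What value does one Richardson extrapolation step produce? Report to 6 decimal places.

7.116730

Leading term ∝ h^2; use weight 4 = 2^2.
Top: 4(7.4104096229) − (8.2914492622) = 21.3501892294
R = 21.3501892294/3 = 7.1167297431
Correction |R − A(h/2)| = 2.937e-01; gap |A(h/2) − A(h)| = 8.810e-01.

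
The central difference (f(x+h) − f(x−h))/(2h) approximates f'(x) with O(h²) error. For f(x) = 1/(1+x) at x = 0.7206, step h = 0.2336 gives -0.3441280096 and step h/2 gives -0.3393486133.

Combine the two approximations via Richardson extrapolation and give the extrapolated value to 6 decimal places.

With r = 2 the leading error scales as h^2, so the weight is 2^2 = 4.
Numerator 4·A(h/2) − A(h) = 4·(-0.3393486133) − (-0.3441280096) = -1.0132664436
Divide by 2^2 − 1 = 3.
Extrapolated: (-1.0132664436) / 3 = -0.3377554812
Correction |R − A(h/2)| = 1.593e-03; gap |A(h/2) − A(h)| = 4.779e-03.

-0.337755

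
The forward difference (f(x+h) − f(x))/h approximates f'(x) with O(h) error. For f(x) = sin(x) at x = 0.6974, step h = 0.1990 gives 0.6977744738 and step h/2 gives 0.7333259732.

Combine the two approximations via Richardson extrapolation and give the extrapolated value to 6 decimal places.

0.768877

r = 1: numerator weight 2, denominator 1.
Numerator 2*A(h/2) − A(h) = 2*0.7333259732 − 0.6977744738 = 0.7688774726
Denominator 2 − 1 = 1.
Extrapolated: 0.7688774726 / 1 = 0.7688774726
Gap between inputs: 3.555e-02; correction applied: +0.0355514994.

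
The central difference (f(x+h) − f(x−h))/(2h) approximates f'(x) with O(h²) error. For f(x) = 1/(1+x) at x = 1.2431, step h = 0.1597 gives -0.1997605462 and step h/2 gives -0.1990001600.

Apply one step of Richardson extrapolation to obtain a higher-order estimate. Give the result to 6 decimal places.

r = 2, so 2^r = 4.
2^2×A(h/2) = -0.7960006400; minus A(h) gives -0.5962400938.
(4×(-0.1990001600) − (-0.1997605462))/(4 − 1) = -0.1987466979

-0.198747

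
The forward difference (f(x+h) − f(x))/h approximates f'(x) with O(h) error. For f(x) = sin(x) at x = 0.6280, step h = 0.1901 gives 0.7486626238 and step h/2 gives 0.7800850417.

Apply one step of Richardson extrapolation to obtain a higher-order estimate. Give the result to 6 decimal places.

r = 1, so 2^r = 2.
2^1·A(h/2) = 1.5601700834; minus A(h) gives 0.8115074596.
Denominator 2 − 1 = 1.
R = 0.8115074596/1 = 0.8115074596
Correction |R − A(h/2)| = 3.142e-02; gap |A(h/2) − A(h)| = 3.142e-02.

0.811507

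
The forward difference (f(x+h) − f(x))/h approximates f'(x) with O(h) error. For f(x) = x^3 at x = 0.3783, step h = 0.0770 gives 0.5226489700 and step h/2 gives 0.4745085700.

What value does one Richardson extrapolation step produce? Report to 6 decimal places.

The method has order 1: 2^1 = 2.
2×0.4745085700 − 0.5226489700 = 0.4263681700
Denominator 2 − 1 = 1.
(2×0.4745085700 − 0.5226489700)/(2 − 1) = 0.4263681700

0.426368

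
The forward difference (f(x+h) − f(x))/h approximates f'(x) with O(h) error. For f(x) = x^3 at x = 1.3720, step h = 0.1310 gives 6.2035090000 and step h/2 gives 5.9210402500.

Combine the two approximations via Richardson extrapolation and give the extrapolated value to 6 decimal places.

With r = 1 the leading error scales as h^1, so the weight is 2^1 = 2.
A(h/2) − A(h) = 5.9210402500 − 6.2035090000 = -0.2824687500
Divide by 2^1 − 1 = 1: (-0.2824687500)/1 = -0.2824687500
R = 5.9210402500 − 0.2824687500 = 5.6385715000
Correction |R − A(h/2)| = 2.825e-01; gap |A(h/2) − A(h)| = 2.825e-01.

5.638571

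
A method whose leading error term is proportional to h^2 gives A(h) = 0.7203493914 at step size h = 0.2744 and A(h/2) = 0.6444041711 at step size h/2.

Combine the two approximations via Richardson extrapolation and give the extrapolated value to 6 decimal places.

Leading term ∝ h^2; use weight 4 = 2^2.
Weighted: 2.5776166844 − 0.7203493914 = 1.8572672930
Denominator 4 − 1 = 3.
(4·0.6444041711 − 0.7203493914)/(4 − 1) = 0.6190890977

0.619089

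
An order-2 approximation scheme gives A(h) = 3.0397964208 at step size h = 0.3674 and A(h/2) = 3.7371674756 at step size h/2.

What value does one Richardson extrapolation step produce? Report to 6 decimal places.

With r = 2 the leading error scales as h^2, so the weight is 2^2 = 4.
4·3.7371674756 = 14.9486699024; 14.9486699024 − 3.0397964208 = 11.9088734816
Denominator 4 − 1 = 3.
Extrapolated: 11.9088734816 / 3 = 3.9696244939

3.969624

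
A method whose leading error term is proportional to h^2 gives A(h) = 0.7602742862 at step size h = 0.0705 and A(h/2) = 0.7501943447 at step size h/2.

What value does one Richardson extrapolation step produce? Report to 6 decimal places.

With r = 2 the leading error scales as h^2, so the weight is 2^2 = 4.
4*0.7501943447 = 3.0007773788; 3.0007773788 − 0.7602742862 = 2.2405030926
Denominator 4 − 1 = 3.
2.2405030926 ÷ 3 = 0.7468343642

0.746834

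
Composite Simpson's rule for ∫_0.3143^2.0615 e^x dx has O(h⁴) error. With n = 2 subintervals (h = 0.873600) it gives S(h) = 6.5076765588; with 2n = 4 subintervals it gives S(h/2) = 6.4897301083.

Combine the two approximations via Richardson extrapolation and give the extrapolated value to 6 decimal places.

6.488534

Order 4 gives 2^r = 16 and 2^r − 1 = 15.
16×6.4897301083 − 6.5076765588 = 97.3280051740
97.3280051740 ÷ 15 = 6.4885336783
Correction |R − A(h/2)| = 1.196e-03; gap |A(h/2) − A(h)| = 1.795e-02.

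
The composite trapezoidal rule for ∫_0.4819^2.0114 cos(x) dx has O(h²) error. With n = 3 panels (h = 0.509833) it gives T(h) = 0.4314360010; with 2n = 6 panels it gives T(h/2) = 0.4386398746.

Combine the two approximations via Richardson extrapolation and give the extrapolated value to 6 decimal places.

0.441041

r = 2, so 2^r = 4.
Top: 4(0.4386398746) − (0.4314360010) = 1.3231234974
Denominator 4 − 1 = 3.
1.3231234974 ÷ 3 = 0.4410411658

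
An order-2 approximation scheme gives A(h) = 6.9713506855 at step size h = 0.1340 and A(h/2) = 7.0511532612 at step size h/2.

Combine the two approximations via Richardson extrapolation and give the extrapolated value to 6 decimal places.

7.077754

The method has order 2: 2^2 = 4.
4 × 7.0511532612 − 6.9713506855 = 21.2332623593
Denominator 4 − 1 = 3.
So the Richardson estimate is 7.0777541198.
Shift from A(h/2): +0.0266008586.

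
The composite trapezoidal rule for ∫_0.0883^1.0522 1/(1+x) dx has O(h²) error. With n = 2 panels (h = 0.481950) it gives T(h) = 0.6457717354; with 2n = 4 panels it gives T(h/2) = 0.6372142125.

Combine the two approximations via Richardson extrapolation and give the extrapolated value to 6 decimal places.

0.634362

Order 2 gives 2^r = 4 and 2^r − 1 = 3.
A(h/2) − A(h) = 0.6372142125 − 0.6457717354 = -0.0085575229
Correction (A(h/2) − A(h))/(4 − 1) = (-0.0085575229)/3 = -0.0028525076
R = 0.6372142125 − 0.0028525076 = 0.6343617049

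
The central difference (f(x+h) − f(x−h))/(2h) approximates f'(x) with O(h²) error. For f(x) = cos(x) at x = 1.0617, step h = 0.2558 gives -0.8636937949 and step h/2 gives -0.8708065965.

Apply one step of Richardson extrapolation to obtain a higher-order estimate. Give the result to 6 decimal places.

-0.873178

With r = 2 the leading error scales as h^2, so the weight is 2^2 = 4.
4 × (-0.8708065965) − (-0.8636937949) = -2.6195325911
(4 × (-0.8708065965) − (-0.8636937949))/(4 − 1) = -0.8731775304
Shift from A(h/2): −0.0023709339.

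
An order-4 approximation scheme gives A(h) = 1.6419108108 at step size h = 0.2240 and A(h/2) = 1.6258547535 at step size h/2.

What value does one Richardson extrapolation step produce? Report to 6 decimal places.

1.624784

With r = 4 the leading error scales as h^4, so the weight is 2^4 = 16.
Difference of the inputs: 1.6258547535 − 1.6419108108 = -0.0160560573
Divide by 2^4 − 1 = 15: (-0.0160560573)/15 = -0.0010704038
R = A(h/2) + (A(h/2) − A(h))/15 = 1.6258547535 − 0.0010704038 = 1.6247843497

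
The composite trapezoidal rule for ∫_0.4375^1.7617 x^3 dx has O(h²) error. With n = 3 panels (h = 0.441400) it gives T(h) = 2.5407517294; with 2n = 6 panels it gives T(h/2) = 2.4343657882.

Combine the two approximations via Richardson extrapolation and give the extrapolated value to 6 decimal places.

2.398904

Leading term ∝ h^2; use weight 4 = 2^2.
Top: 4(2.4343657882) − (2.5407517294) = 7.1967114234
Divide by 2^2 − 1 = 3.
7.1967114234 ÷ 3 = 2.3989038078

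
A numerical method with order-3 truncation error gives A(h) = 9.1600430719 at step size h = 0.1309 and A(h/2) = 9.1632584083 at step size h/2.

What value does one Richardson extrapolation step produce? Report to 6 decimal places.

Leading term ∝ h^3; use weight 8 = 2^3.
8 × 9.1632584083 = 73.3060672664; subtract 9.1600430719 → 64.1460241945
Extrapolated: 64.1460241945 / 7 = 9.1637177421

9.163718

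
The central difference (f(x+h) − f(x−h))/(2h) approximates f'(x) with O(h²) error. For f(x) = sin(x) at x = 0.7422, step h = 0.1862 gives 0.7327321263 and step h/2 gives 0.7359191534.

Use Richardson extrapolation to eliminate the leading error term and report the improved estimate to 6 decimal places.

Method order is 2; weight 2^2 = 4.
4×0.7359191534 − 0.7327321263 = 2.2109444873
Denominator 4 − 1 = 3.
Result: 0.7369814958

0.736981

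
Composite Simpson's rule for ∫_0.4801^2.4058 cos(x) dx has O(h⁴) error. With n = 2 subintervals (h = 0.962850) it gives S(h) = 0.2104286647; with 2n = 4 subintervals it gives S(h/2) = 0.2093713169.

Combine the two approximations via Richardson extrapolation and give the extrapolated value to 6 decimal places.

r = 4: numerator weight 16, denominator 15.
16 × 0.2093713169 = 3.3499410704; 3.3499410704 − 0.2104286647 = 3.1395124057
3.1395124057 ÷ 15 = 0.2093008270
Correction |R − A(h/2)| = 7.049e-05; gap |A(h/2) − A(h)| = 1.057e-03.

0.209301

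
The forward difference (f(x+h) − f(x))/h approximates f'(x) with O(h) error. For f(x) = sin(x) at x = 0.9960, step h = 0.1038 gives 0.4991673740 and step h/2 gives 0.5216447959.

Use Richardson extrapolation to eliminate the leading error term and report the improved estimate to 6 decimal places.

0.544122

Leading term ∝ h^1; use weight 2 = 2^1.
2 × 0.5216447959 = 1.0432895918; subtract 0.4991673740 → 0.5441222178
Denominator 2 − 1 = 1.
Extrapolated: 0.5441222178 / 1 = 0.5441222178
Gap between inputs: 2.248e-02; correction applied: +0.0224774219.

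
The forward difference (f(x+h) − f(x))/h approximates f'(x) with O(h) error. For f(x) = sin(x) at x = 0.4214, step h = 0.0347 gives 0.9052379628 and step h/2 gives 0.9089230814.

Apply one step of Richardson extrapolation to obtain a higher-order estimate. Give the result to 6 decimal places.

r = 1, so 2^r = 2.
2 × 0.9089230814 = 1.8178461628; 1.8178461628 − 0.9052379628 = 0.9126082000
Denominator 2 − 1 = 1.
Result: 0.9126082000

0.912608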